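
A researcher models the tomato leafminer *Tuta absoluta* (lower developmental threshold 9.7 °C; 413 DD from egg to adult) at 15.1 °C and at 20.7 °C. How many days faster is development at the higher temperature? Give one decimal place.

38.9 days

At 15.1 °C: 413 / (15.1 − 9.7) = 413 / 5.4 = 76.481 d.
At 20.7 °C: 413 / (20.7 − 9.7) = 413 / 11.0 = 37.545 d.
Difference = |76.481 − 37.545| = 38.936 ≈ 38.9 days.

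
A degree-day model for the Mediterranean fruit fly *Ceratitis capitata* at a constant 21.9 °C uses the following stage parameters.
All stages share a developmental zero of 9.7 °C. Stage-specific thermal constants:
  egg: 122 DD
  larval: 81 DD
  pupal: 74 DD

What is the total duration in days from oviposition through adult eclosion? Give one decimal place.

Daily accumulation at 21.9 °C = 21.9 − 9.7 = 12.2 DD/day.
Total K = 122 + 81 + 74 = 277 DD.
Total duration = 277 / 12.2 = 22.705 ≈ 22.7 days.

22.7 days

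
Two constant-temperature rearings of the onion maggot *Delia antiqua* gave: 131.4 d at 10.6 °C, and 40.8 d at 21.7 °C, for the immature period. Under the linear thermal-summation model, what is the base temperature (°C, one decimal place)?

5.6 °C

Equal thermal constants: D₁(T₁ − T_b) = D₂(T₂ − T_b).
131.4·(10.6 − T_b) = 40.8·(21.7 − T_b)
T_b = (131.4·10.6 − 40.8·21.7) / (131.4 − 40.8) = 507.48 / 90.6 = 5.601 °C ≈ 5.6 °C.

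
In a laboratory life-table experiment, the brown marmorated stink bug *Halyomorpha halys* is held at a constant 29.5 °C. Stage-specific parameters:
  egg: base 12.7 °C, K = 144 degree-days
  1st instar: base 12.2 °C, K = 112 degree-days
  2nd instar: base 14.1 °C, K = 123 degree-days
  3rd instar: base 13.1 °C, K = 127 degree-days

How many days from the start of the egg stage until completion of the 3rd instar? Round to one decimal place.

30.8 days

egg: 144 / (29.5 − 12.7) = 144 / 16.8 = 8.571 d.
1st instar: 112 / (29.5 − 12.2) = 112 / 17.3 = 6.474 d.
2nd instar: 123 / (29.5 − 14.1) = 123 / 15.4 = 7.987 d.
3rd instar: 127 / (29.5 − 13.1) = 127 / 16.4 = 7.744 d.
Sum = 30.776 ≈ 30.8 days.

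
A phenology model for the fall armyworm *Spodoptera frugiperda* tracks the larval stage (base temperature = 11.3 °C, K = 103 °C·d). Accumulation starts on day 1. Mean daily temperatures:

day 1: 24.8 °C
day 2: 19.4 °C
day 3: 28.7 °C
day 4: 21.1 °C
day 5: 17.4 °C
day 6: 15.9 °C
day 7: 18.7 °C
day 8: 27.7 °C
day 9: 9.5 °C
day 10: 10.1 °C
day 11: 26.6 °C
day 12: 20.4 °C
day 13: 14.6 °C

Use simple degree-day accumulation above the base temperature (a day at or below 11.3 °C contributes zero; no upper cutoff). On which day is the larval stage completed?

Daily DD above 11.3 °C: 13.5, 8.1, 17.4, 9.8, 6.1, 4.6, 7.4, 16.4, 0.0, 0.0, 15.3, 9.1, 3.3.
Cumulative: 13.5, 21.6, 39.0, 48.8, 54.9, 59.5, 66.9, 83.3, 83.3, 83.3, 98.6, 107.7, 111.0.
The total first reaches 103 DD on day 12.

day 12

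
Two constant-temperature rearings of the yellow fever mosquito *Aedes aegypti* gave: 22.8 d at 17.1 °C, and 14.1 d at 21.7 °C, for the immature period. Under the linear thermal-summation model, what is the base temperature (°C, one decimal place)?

9.6 °C

Linear rate model ⇒ the product D·(T − T_b) is constant across temperatures.
22.8·(17.1 − T_b) = 14.1·(21.7 − T_b)
T_b = (22.8·17.1 − 14.1·21.7) / (22.8 − 14.1) = 83.91 / 8.7 = 9.645 °C ≈ 9.6 °C.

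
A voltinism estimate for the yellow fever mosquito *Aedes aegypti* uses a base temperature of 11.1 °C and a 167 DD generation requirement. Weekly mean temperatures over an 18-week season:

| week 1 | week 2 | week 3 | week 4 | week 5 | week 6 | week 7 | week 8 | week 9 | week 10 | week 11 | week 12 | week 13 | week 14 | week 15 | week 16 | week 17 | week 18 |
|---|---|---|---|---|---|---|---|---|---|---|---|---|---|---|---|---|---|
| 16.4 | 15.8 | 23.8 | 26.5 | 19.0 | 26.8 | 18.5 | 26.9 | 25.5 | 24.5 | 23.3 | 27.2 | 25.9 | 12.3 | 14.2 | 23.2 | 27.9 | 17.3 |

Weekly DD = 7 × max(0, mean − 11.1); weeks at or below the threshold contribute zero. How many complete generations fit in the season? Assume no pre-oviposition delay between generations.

Weekly DD (7 × max(0, T̄ − 11.1)): 37.1, 32.9, 88.9, 107.8, 55.3, 109.9, 51.8, 110.6, 100.8, 93.8, 85.4, 112.7, 103.6, 8.4, 21.7, 84.7, 117.6, 43.4.
Season total = 1366.4 DD.
Complete generations = ⌊1366.4 / 167⌋ = 8.

8 generations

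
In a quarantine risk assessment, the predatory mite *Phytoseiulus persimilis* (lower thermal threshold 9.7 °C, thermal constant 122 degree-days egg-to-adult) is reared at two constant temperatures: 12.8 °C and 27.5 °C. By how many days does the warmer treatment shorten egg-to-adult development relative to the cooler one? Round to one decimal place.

At 12.8 °C: 122 / (12.8 − 9.7) = 122 / 3.1 = 39.355 d.
At 27.5 °C: 122 / (27.5 − 9.7) = 122 / 17.8 = 6.854 d.
Difference = |39.355 − 6.854| = 32.501 ≈ 32.5 days.

32.5 days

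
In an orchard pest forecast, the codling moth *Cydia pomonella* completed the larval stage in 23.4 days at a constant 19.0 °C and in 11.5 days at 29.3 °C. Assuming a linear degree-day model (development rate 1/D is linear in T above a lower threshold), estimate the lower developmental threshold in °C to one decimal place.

Linear rate model ⇒ the product D·(T − T_b) is constant across temperatures.
23.4·(19.0 − T_b) = 11.5·(29.3 − T_b)
T_b = (23.4·19.0 − 11.5·29.3) / (23.4 − 11.5) = 107.65 / 11.9 = 9.046 °C ≈ 9.0 °C.

9.0 °C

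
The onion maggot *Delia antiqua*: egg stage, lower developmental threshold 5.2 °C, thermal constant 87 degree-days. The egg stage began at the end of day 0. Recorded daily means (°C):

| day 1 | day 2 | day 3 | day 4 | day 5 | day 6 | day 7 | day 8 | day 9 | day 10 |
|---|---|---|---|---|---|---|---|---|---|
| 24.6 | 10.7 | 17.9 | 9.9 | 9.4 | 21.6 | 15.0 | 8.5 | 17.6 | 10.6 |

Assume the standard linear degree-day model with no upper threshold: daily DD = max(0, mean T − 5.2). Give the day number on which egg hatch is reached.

day 9

Daily DD above 5.2 °C: 19.4, 5.5, 12.7, 4.7, 4.2, 16.4, 9.8, 3.3, 12.4, 5.4.
Cumulative: 19.4, 24.9, 37.6, 42.3, 46.5, 62.9, 72.7, 76.0, 88.4, 93.8.
The total first reaches 87 DD on day 9.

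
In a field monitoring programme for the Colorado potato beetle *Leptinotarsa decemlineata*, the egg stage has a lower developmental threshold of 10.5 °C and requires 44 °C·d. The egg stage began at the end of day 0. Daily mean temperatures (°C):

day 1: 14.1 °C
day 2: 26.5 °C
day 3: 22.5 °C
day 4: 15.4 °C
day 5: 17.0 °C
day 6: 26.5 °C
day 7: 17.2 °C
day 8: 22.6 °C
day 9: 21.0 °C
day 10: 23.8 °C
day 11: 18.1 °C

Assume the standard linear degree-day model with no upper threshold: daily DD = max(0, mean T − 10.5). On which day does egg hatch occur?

day 6

Daily DD above 10.5 °C: 3.6, 16.0, 12.0, 4.9, 6.5, 16.0, 6.7, 12.1, 10.5, 13.3, 7.6.
Cumulative: 3.6, 19.6, 31.6, 36.5, 43.0, 59.0, 65.7, 77.8, 88.3, 101.6, 109.2.
The total first reaches 44 DD on day 6.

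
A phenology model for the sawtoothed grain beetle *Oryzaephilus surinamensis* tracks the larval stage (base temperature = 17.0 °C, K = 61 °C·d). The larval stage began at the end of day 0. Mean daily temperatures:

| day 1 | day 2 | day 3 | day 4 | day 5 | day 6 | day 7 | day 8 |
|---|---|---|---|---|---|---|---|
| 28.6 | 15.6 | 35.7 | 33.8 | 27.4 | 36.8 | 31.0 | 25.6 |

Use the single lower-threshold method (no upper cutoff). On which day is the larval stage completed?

Daily DD above 17.0 °C: 11.6, 0.0, 18.7, 16.8, 10.4, 19.8, 14.0, 8.6.
Cumulative: 11.6, 11.6, 30.3, 47.1, 57.5, 77.3, 91.3, 99.9.
The total first reaches 61 DD on day 6.

day 6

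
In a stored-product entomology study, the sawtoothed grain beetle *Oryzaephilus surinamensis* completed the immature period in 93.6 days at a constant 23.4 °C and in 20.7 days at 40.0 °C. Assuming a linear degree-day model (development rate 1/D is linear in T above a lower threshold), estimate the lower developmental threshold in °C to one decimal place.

Equal thermal constants: D₁(T₁ − T_b) = D₂(T₂ − T_b).
93.6·(23.4 − T_b) = 20.7·(40.0 − T_b)
T_b = (93.6·23.4 − 20.7·40.0) / (93.6 − 20.7) = 1362.24 / 72.9 = 18.686 °C ≈ 18.7 °C.

18.7 °C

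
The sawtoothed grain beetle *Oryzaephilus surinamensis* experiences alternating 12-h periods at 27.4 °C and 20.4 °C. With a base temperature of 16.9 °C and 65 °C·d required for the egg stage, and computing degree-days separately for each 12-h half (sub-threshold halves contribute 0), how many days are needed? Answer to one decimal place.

Day half: max(0, 27.4 − 16.9) × 0.5 = 10.5 × 0.5 = 5.25 DD.
Night half: max(0, 20.4 − 16.9) × 0.5 = 3.5 × 0.5 = 1.75 DD.
Per 24 h: 7.00 DD/day.
Duration = 65 / 7.00 = 9.286 ≈ 9.3 days.

9.3 days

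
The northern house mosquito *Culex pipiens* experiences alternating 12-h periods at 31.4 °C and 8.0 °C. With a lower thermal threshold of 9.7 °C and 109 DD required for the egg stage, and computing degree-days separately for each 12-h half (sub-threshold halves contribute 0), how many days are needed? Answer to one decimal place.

10.0 days

Day half: max(0, 31.4 − 9.7) × 0.5 = 21.7 × 0.5 = 10.85 DD.
Night half: max(0, 8.0 − 9.7) × 0.5 = 0.0 × 0.5 = 0.00 DD.
Per 24 h: 10.85 DD/day.
Duration = 109 / 10.85 = 10.046 ≈ 10.0 days.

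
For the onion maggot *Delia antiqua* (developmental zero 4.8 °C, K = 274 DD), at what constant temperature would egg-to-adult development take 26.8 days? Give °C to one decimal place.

Required daily accumulation = 274 / 26.8 = 10.224 DD/day.
T = T_base + 10.224 = 4.8 + 10.224 = 15.024 ≈ 15.0 °C.

15.0 °C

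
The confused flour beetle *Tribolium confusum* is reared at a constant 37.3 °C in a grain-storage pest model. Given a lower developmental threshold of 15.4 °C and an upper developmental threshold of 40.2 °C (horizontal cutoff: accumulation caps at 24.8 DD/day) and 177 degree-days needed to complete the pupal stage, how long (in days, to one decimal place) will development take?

8.1 days

Daily accumulation = 37.3 − 15.4 = 21.9 DD/day.
Duration = 177 / 21.9 = 8.082 ≈ 8.1 days.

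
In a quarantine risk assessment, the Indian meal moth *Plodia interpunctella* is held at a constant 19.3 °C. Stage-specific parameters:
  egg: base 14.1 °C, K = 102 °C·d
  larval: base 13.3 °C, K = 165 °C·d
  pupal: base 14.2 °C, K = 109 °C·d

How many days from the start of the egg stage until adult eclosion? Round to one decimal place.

68.5 days

egg: 102 / (19.3 − 14.1) = 102 / 5.2 = 19.615 d.
larval: 165 / (19.3 − 13.3) = 165 / 6.0 = 27.500 d.
pupal: 109 / (19.3 − 14.2) = 109 / 5.1 = 21.373 d.
Sum = 68.488 ≈ 68.5 days.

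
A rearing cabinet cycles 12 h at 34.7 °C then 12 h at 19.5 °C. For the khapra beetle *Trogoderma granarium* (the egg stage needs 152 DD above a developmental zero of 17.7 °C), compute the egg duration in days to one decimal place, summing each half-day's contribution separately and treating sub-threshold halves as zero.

16.2 days

Day half: max(0, 34.7 − 17.7) × 0.5 = 17.0 × 0.5 = 8.50 DD.
Night half: max(0, 19.5 − 17.7) × 0.5 = 1.8 × 0.5 = 0.90 DD.
Per 24 h: 9.40 DD/day.
Duration = 152 / 9.40 = 16.170 ≈ 16.2 days.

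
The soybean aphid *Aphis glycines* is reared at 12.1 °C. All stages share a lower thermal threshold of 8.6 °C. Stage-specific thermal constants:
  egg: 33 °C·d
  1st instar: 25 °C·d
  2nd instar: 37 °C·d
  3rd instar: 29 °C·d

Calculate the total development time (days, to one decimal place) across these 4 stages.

Daily accumulation at 12.1 °C = 12.1 − 8.6 = 3.5 DD/day.
Total K = 33 + 25 + 37 + 29 = 124 DD.
Total duration = 124 / 3.5 = 35.429 ≈ 35.4 days.

35.4 days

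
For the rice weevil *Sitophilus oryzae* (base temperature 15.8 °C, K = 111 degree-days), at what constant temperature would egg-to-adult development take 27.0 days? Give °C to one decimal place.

19.9 °C

Required daily accumulation = 111 / 27.0 = 4.111 DD/day.
T = T_base + 4.111 = 15.8 + 4.111 = 19.911 ≈ 19.9 °C.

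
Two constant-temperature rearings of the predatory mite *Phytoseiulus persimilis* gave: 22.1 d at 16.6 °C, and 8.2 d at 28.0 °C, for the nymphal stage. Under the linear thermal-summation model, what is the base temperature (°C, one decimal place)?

9.9 °C

Under the model K = D·(T − T_b), so D₁·(T₁ − T_b) = D₂·(T₂ − T_b).
22.1·(16.6 − T_b) = 8.2·(28.0 − T_b)
T_b = (22.1·16.6 − 8.2·28.0) / (22.1 − 8.2) = 137.26 / 13.9 = 9.875 °C ≈ 9.9 °C.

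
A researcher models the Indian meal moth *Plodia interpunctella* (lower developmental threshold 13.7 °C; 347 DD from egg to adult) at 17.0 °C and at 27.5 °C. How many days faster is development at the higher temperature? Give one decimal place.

80.0 days

At 17.0 °C: 347 / (17.0 − 13.7) = 347 / 3.3 = 105.152 d.
At 27.5 °C: 347 / (27.5 − 13.7) = 347 / 13.8 = 25.145 d.
Difference = |105.152 − 25.145| = 80.007 ≈ 80.0 days.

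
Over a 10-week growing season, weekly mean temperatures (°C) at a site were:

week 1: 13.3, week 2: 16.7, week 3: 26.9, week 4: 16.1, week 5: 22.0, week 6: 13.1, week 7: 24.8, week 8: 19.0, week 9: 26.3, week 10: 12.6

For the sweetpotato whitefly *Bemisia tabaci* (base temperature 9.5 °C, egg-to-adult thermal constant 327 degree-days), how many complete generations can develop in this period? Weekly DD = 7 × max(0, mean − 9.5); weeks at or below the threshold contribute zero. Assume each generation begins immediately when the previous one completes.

2 generations

Weekly DD (7 × max(0, T̄ − 9.5)): 26.6, 50.4, 121.8, 46.2, 87.5, 25.2, 107.1, 66.5, 117.6, 21.7.
Season total = 670.6 DD.
Complete generations = ⌊670.6 / 327⌋ = 2.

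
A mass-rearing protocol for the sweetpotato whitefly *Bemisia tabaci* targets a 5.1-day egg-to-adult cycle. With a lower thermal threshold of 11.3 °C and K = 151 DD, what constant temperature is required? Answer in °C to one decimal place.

40.9 °C

Required daily accumulation = 151 / 5.1 = 29.608 DD/day.
T = T_base + 29.608 = 11.3 + 29.608 = 40.908 ≈ 40.9 °C.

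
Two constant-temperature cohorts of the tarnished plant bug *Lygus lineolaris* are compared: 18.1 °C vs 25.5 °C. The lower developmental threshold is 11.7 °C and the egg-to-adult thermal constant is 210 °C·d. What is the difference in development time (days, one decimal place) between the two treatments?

17.6 days

At 18.1 °C: 210 / (18.1 − 11.7) = 210 / 6.4 = 32.812 d.
At 25.5 °C: 210 / (25.5 − 11.7) = 210 / 13.8 = 15.217 d.
Difference = |32.812 − 15.217| = 17.595 ≈ 17.6 days.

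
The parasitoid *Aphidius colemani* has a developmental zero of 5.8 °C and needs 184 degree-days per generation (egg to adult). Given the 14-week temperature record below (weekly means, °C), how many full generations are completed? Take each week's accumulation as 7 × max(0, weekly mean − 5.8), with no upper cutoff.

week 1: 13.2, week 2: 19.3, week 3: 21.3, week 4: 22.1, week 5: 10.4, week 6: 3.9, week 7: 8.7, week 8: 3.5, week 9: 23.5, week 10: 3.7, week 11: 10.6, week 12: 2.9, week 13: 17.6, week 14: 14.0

3 generations

Weekly DD (7 × max(0, T̄ − 5.8)): 51.8, 94.5, 108.5, 114.1, 32.2, 0.0, 20.3, 0.0, 123.9, 0.0, 33.6, 0.0, 82.6, 57.4.
Season total = 718.9 DD.
Complete generations = ⌊718.9 / 184⌋ = 3.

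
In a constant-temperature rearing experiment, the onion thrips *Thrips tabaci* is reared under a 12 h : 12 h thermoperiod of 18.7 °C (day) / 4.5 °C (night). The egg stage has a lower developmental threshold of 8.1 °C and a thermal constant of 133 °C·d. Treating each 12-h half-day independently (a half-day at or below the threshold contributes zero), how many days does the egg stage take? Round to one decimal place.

Day half: max(0, 18.7 − 8.1) × 0.5 = 10.6 × 0.5 = 5.30 DD.
Night half: max(0, 4.5 − 8.1) × 0.5 = 0.0 × 0.5 = 0.00 DD.
Per 24 h: 5.30 DD/day.
Duration = 133 / 5.30 = 25.094 ≈ 25.1 days.

25.1 days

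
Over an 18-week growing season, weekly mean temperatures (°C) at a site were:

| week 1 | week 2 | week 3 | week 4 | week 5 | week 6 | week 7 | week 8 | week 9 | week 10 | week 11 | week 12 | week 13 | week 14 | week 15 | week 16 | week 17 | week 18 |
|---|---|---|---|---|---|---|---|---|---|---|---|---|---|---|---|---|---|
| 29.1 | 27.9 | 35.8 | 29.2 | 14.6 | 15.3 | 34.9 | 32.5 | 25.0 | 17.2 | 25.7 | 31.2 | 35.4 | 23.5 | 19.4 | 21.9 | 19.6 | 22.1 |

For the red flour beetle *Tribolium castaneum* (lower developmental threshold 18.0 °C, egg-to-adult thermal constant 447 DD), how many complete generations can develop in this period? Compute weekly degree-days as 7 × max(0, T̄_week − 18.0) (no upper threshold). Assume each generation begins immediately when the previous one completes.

2 generations

Weekly DD (7 × max(0, T̄ − 18.0)): 77.7, 69.3, 124.6, 78.4, 0.0, 0.0, 118.3, 101.5, 49.0, 0.0, 53.9, 92.4, 121.8, 38.5, 9.8, 27.3, 11.2, 28.7.
Season total = 1002.4 DD.
Complete generations = ⌊1002.4 / 447⌋ = 2.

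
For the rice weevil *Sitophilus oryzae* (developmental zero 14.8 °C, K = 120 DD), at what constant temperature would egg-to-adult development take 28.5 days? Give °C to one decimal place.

Required daily accumulation = 120 / 28.5 = 4.211 DD/day.
T = T_base + 4.211 = 14.8 + 4.211 = 19.011 ≈ 19.0 °C.

19.0 °C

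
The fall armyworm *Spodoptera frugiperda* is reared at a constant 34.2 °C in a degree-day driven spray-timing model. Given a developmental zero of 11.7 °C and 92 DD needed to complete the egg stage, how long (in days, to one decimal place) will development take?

4.1 days

Daily accumulation = 34.2 − 11.7 = 22.5 DD/day.
Duration = 92 / 22.5 = 4.089 ≈ 4.1 days.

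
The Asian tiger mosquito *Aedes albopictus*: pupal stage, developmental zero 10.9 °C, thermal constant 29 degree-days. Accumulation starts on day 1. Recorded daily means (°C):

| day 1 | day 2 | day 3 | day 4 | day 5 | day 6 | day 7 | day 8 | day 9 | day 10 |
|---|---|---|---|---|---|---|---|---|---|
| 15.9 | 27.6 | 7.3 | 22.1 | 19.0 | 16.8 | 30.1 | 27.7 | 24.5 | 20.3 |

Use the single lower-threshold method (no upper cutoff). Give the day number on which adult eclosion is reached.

Daily DD above 10.9 °C: 5.0, 16.7, 0.0, 11.2, 8.1, 5.9, 19.2, 16.8, 13.6, 9.4.
Cumulative: 5.0, 21.7, 21.7, 32.9, 41.0, 46.9, 66.1, 82.9, 96.5, 105.9.
The total first reaches 29 DD on day 4.

day 4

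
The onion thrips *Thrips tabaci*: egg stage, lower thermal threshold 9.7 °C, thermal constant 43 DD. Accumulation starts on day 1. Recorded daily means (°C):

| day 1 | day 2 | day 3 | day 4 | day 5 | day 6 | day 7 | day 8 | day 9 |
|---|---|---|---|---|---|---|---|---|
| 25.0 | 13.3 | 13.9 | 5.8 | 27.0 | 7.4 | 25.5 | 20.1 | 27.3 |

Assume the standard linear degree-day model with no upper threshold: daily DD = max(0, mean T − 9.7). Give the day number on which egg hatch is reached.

day 7

Daily DD above 9.7 °C: 15.3, 3.6, 4.2, 0.0, 17.3, 0.0, 15.8, 10.4, 17.6.
Cumulative: 15.3, 18.9, 23.1, 23.1, 40.4, 40.4, 56.2, 66.6, 84.2.
The total first reaches 43 DD on day 7.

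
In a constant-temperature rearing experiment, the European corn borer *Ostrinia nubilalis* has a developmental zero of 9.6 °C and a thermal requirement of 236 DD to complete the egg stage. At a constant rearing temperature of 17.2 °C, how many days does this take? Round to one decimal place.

Daily accumulation = 17.2 − 9.6 = 7.6 DD/day.
Duration = 236 / 7.6 = 31.053 ≈ 31.1 days.

31.1 days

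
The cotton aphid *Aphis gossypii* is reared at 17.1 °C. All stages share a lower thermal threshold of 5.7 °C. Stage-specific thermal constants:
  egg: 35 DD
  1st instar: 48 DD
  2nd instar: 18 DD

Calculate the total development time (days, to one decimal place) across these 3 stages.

8.9 days

Daily accumulation at 17.1 °C = 17.1 − 5.7 = 11.4 DD/day.
Total K = 35 + 48 + 18 = 101 DD.
Total duration = 101 / 11.4 = 8.860 ≈ 8.9 days.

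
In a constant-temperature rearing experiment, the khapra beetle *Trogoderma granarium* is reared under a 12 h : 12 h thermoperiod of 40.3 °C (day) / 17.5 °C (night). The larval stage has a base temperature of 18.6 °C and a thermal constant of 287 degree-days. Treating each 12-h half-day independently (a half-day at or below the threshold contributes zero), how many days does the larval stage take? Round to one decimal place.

Day half: max(0, 40.3 − 18.6) × 0.5 = 21.7 × 0.5 = 10.85 DD.
Night half: max(0, 17.5 − 18.6) × 0.5 = 0.0 × 0.5 = 0.00 DD.
Per 24 h: 10.85 DD/day.
Duration = 287 / 10.85 = 26.452 ≈ 26.5 days.

26.5 days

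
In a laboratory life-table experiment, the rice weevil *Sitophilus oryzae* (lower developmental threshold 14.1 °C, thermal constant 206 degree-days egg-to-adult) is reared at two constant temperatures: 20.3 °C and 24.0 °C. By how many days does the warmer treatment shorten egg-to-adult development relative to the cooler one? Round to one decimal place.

At 20.3 °C: 206 / (20.3 − 14.1) = 206 / 6.2 = 33.226 d.
At 24.0 °C: 206 / (24.0 − 14.1) = 206 / 9.9 = 20.808 d.
Difference = |33.226 − 20.808| = 12.418 ≈ 12.4 days.

12.4 days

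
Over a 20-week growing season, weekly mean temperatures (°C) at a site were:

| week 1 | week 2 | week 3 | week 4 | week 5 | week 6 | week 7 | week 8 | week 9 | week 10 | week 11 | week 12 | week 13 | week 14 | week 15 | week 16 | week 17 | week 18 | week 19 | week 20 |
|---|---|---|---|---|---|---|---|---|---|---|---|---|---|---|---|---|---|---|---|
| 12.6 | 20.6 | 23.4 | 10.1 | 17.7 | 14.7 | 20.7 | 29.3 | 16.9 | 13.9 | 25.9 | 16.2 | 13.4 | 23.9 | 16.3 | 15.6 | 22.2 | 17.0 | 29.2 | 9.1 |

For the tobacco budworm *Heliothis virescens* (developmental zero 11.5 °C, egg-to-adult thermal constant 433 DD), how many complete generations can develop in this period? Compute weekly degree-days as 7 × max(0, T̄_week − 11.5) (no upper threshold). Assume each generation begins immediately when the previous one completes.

Weekly DD (7 × max(0, T̄ − 11.5)): 7.7, 63.7, 83.3, 0.0, 43.4, 22.4, 64.4, 124.6, 37.8, 16.8, 100.8, 32.9, 13.3, 86.8, 33.6, 28.7, 74.9, 38.5, 123.9, 0.0.
Season total = 997.5 DD.
Complete generations = ⌊997.5 / 433⌋ = 2.

2 generations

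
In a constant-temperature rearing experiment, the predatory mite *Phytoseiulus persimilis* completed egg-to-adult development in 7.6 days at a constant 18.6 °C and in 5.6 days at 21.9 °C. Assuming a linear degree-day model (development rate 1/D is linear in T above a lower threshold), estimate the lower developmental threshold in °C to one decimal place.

Linear rate model ⇒ the product D·(T − T_b) is constant across temperatures.
7.6·(18.6 − T_b) = 5.6·(21.9 − T_b)
T_b = (7.6·18.6 − 5.6·21.9) / (7.6 − 5.6) = 18.72 / 2.0 = 9.360 °C ≈ 9.4 °C.

9.4 °C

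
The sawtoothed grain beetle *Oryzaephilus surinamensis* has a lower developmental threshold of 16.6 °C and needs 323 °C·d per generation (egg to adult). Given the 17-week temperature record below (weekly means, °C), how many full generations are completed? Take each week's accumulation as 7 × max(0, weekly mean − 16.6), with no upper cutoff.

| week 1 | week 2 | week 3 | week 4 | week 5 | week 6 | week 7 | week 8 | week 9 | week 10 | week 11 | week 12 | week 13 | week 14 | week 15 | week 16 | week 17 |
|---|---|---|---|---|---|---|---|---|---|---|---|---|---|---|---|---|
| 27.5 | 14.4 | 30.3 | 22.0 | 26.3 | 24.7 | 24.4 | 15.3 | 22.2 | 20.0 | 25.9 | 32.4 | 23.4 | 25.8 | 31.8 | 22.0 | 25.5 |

Weekly DD (7 × max(0, T̄ − 16.6)): 76.3, 0.0, 95.9, 37.8, 67.9, 56.7, 54.6, 0.0, 39.2, 23.8, 65.1, 110.6, 47.6, 64.4, 106.4, 37.8, 62.3.
Season total = 946.4 DD.
Complete generations = ⌊946.4 / 323⌋ = 2.

2 generations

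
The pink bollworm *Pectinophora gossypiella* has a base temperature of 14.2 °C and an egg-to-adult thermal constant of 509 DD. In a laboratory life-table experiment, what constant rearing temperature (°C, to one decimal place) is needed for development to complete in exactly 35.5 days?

Required daily accumulation = 509 / 35.5 = 14.338 DD/day.
T = T_base + 14.338 = 14.2 + 14.338 = 28.538 ≈ 28.5 °C.

28.5 °C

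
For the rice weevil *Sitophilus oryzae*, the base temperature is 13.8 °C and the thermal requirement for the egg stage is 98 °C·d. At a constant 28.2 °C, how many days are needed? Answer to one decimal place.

6.8 days

Daily accumulation = 28.2 − 13.8 = 14.4 DD/day.
Duration = 98 / 14.4 = 6.806 ≈ 6.8 days.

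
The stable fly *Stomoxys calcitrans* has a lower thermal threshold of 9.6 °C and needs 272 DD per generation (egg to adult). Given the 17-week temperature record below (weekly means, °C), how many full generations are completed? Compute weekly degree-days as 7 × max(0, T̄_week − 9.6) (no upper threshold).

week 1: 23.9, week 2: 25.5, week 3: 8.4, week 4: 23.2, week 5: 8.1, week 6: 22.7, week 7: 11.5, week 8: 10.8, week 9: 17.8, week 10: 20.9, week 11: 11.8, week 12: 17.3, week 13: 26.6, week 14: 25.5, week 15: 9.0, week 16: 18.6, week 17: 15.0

Weekly DD (7 × max(0, T̄ − 9.6)): 100.1, 111.3, 0.0, 95.2, 0.0, 91.7, 13.3, 8.4, 57.4, 79.1, 15.4, 53.9, 119.0, 111.3, 0.0, 63.0, 37.8.
Season total = 956.9 DD.
Complete generations = ⌊956.9 / 272⌋ = 3.

3 generations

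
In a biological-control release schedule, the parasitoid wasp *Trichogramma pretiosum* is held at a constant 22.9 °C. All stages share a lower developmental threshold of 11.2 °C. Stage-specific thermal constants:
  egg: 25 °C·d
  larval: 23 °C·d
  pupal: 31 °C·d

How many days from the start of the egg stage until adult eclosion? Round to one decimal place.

Daily accumulation at 22.9 °C = 22.9 − 11.2 = 11.7 DD/day.
Total K = 25 + 23 + 31 = 79 DD.
Total duration = 79 / 11.7 = 6.752 ≈ 6.8 days.

6.8 days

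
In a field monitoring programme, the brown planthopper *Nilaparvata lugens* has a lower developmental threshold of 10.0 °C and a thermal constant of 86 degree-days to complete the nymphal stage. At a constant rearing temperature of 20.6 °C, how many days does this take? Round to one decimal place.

Daily accumulation = 20.6 − 10.0 = 10.6 DD/day.
Duration = 86 / 10.6 = 8.113 ≈ 8.1 days.

8.1 days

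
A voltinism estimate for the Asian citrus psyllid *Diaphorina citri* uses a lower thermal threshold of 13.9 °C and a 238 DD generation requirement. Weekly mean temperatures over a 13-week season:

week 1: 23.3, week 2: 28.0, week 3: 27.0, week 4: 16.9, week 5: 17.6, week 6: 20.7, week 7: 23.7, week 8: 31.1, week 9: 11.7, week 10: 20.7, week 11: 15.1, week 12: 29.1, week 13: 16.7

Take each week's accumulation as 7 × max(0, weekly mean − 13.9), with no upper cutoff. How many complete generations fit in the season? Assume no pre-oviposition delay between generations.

Weekly DD (7 × max(0, T̄ − 13.9)): 65.8, 98.7, 91.7, 21.0, 25.9, 47.6, 68.6, 120.4, 0.0, 47.6, 8.4, 106.4, 19.6.
Season total = 721.7 DD.
Complete generations = ⌊721.7 / 238⌋ = 3.

3 generations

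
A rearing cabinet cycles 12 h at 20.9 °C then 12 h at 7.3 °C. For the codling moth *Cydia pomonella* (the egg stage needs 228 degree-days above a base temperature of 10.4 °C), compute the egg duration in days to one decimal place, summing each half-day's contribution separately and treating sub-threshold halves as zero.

43.4 days

Day half: max(0, 20.9 − 10.4) × 0.5 = 10.5 × 0.5 = 5.25 DD.
Night half: max(0, 7.3 − 10.4) × 0.5 = 0.0 × 0.5 = 0.00 DD.
Per 24 h: 5.25 DD/day.
Duration = 228 / 5.25 = 43.429 ≈ 43.4 days.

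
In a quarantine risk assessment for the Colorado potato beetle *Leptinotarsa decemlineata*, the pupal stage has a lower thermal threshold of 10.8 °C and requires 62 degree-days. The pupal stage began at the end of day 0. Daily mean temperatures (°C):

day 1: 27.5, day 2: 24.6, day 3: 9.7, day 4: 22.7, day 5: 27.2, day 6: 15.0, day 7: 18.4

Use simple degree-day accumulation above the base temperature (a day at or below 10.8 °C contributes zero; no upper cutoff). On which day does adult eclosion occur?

Daily DD above 10.8 °C: 16.7, 13.8, 0.0, 11.9, 16.4, 4.2, 7.6.
Cumulative: 16.7, 30.5, 30.5, 42.4, 58.8, 63.0, 70.6.
The total first reaches 62 DD on day 6.

day 6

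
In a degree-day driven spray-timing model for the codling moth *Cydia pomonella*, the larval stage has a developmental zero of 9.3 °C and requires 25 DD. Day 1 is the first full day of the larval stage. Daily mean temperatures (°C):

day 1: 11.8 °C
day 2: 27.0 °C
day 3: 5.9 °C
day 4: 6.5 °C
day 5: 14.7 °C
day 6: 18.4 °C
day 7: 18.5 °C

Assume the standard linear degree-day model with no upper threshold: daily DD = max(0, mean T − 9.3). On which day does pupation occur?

Daily DD above 9.3 °C: 2.5, 17.7, 0.0, 0.0, 5.4, 9.1, 9.2.
Cumulative: 2.5, 20.2, 20.2, 20.2, 25.6, 34.7, 43.9.
The total first reaches 25 DD on day 5.

day 5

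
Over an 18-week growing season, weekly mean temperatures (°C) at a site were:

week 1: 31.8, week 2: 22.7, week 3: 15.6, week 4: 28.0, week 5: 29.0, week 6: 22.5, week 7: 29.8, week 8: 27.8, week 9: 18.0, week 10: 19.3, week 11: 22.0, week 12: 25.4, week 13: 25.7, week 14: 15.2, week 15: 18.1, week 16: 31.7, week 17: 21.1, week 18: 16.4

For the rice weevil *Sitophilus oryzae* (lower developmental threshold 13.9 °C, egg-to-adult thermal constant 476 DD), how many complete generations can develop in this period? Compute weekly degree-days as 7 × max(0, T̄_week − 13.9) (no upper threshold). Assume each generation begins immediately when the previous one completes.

2 generations

Weekly DD (7 × max(0, T̄ − 13.9)): 125.3, 61.6, 11.9, 98.7, 105.7, 60.2, 111.3, 97.3, 28.7, 37.8, 56.7, 80.5, 82.6, 9.1, 29.4, 124.6, 50.4, 17.5.
Season total = 1189.3 DD.
Complete generations = ⌊1189.3 / 476⌋ = 2.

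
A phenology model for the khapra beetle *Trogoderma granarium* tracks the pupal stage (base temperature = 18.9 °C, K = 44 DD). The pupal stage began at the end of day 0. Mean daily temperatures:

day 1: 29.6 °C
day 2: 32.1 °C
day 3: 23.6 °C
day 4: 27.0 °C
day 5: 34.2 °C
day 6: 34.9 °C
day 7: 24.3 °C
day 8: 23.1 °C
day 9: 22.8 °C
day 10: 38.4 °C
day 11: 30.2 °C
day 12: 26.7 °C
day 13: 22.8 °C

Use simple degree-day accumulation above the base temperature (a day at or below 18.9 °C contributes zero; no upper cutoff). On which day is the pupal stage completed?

Daily DD above 18.9 °C: 10.7, 13.2, 4.7, 8.1, 15.3, 16.0, 5.4, 4.2, 3.9, 19.5, 11.3, 7.8, 3.9.
Cumulative: 10.7, 23.9, 28.6, 36.7, 52.0, 68.0, 73.4, 77.6, 81.5, 101.0, 112.3, 120.1, 124.0.
The total first reaches 44 DD on day 5.

day 5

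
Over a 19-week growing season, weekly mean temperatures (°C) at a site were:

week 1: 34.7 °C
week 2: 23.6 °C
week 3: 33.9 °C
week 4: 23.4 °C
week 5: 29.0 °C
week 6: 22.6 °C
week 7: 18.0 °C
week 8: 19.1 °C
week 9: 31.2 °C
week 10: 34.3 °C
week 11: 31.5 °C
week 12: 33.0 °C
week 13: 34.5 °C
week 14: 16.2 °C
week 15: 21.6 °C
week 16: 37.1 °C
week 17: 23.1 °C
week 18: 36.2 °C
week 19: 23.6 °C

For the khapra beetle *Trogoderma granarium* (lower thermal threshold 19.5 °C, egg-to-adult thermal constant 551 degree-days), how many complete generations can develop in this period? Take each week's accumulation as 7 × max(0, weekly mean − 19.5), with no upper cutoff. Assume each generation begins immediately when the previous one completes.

2 generations

Weekly DD (7 × max(0, T̄ − 19.5)): 106.4, 28.7, 100.8, 27.3, 66.5, 21.7, 0.0, 0.0, 81.9, 103.6, 84.0, 94.5, 105.0, 0.0, 14.7, 123.2, 25.2, 116.9, 28.7.
Season total = 1129.1 DD.
Complete generations = ⌊1129.1 / 551⌋ = 2.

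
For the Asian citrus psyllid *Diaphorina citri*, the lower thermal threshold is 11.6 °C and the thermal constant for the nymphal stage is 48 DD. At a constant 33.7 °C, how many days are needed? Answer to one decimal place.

2.2 days

Daily accumulation = 33.7 − 11.6 = 22.1 DD/day.
Duration = 48 / 22.1 = 2.172 ≈ 2.2 days.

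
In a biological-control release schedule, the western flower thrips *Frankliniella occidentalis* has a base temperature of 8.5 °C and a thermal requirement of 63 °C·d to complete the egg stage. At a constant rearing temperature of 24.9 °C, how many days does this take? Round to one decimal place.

3.8 days

Daily accumulation = 24.9 − 8.5 = 16.4 DD/day.
Duration = 63 / 16.4 = 3.841 ≈ 3.8 days.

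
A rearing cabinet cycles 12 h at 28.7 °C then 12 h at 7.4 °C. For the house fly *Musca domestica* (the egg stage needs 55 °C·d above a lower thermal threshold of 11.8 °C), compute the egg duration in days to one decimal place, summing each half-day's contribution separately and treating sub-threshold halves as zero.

Day half: max(0, 28.7 − 11.8) × 0.5 = 16.9 × 0.5 = 8.45 DD.
Night half: max(0, 7.4 − 11.8) × 0.5 = 0.0 × 0.5 = 0.00 DD.
Per 24 h: 8.45 DD/day.
Duration = 55 / 8.45 = 6.509 ≈ 6.5 days.

6.5 days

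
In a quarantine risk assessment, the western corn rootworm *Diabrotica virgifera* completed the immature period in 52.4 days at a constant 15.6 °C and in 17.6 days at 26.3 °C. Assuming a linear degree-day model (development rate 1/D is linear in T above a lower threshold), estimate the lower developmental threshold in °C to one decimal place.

10.2 °C

Equal thermal constants: D₁(T₁ − T_b) = D₂(T₂ − T_b).
52.4·(15.6 − T_b) = 17.6·(26.3 − T_b)
T_b = (52.4·15.6 − 17.6·26.3) / (52.4 − 17.6) = 354.56 / 34.8 = 10.189 °C ≈ 10.2 °C.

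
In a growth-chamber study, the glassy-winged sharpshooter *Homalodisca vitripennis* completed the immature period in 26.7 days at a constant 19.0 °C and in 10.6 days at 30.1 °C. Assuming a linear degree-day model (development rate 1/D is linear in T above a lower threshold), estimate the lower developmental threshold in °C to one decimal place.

11.7 °C

Under the model K = D·(T − T_b), so D₁·(T₁ − T_b) = D₂·(T₂ − T_b).
26.7·(19.0 − T_b) = 10.6·(30.1 − T_b)
T_b = (26.7·19.0 − 10.6·30.1) / (26.7 − 10.6) = 188.24 / 16.1 = 11.692 °C ≈ 11.7 °C.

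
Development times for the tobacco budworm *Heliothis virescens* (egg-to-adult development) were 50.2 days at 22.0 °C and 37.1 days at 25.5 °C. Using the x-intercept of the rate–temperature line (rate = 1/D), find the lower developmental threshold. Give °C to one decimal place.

Equal thermal constants: D₁(T₁ − T_b) = D₂(T₂ − T_b).
50.2·(22.0 − T_b) = 37.1·(25.5 − T_b)
T_b = (50.2·22.0 − 37.1·25.5) / (50.2 − 37.1) = 158.35 / 13.1 = 12.088 °C ≈ 12.1 °C.

12.1 °C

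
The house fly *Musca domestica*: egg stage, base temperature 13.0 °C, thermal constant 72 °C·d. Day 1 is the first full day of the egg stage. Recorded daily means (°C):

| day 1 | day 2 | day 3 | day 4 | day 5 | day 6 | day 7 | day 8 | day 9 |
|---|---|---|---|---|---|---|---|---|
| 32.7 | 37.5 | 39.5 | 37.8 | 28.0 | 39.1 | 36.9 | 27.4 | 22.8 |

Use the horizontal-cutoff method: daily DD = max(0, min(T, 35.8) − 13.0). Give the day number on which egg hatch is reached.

Daily DD above 13.0 °C (capped at 22.8): 19.7, 22.8, 22.8, 22.8, 15.0, 22.8, 22.8, 14.4, 9.8.
Cumulative: 19.7, 42.5, 65.3, 88.1, 103.1, 125.9, 148.7, 163.1, 172.9.
The total first reaches 72 DD on day 4.

day 4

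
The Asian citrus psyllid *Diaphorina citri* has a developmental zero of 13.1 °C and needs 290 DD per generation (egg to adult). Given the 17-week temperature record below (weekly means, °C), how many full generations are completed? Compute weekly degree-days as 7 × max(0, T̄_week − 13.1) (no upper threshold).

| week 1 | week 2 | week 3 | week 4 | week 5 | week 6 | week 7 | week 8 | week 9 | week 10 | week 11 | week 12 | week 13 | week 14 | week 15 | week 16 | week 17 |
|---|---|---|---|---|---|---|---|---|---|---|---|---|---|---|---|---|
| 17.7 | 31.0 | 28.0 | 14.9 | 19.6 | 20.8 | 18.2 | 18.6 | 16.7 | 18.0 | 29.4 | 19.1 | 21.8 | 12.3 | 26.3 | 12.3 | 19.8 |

2 generations

Weekly DD (7 × max(0, T̄ − 13.1)): 32.2, 125.3, 104.3, 12.6, 45.5, 53.9, 35.7, 38.5, 25.2, 34.3, 114.1, 42.0, 60.9, 0.0, 92.4, 0.0, 46.9.
Season total = 863.8 DD.
Complete generations = ⌊863.8 / 290⌋ = 2.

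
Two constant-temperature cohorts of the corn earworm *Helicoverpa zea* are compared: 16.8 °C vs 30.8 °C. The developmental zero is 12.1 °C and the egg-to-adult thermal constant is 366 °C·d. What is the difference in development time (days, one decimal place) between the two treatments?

58.3 days

At 16.8 °C: 366 / (16.8 − 12.1) = 366 / 4.7 = 77.872 d.
At 30.8 °C: 366 / (30.8 − 12.1) = 366 / 18.7 = 19.572 d.
Difference = |77.872 − 19.572| = 58.300 ≈ 58.3 days.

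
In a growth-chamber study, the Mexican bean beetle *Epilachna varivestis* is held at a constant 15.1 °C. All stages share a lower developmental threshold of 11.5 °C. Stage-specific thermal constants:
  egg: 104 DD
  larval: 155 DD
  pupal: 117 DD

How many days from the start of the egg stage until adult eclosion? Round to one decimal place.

Daily accumulation at 15.1 °C = 15.1 − 11.5 = 3.6 DD/day.
Total K = 104 + 155 + 117 = 376 DD.
Total duration = 376 / 3.6 = 104.444 ≈ 104.4 days.

104.4 days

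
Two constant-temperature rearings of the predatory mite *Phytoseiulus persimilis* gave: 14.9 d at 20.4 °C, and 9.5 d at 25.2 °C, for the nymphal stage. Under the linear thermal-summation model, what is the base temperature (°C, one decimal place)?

Linear rate model ⇒ the product D·(T − T_b) is constant across temperatures.
14.9·(20.4 − T_b) = 9.5·(25.2 − T_b)
T_b = (14.9·20.4 − 9.5·25.2) / (14.9 − 9.5) = 64.56 / 5.4 = 11.956 °C ≈ 12.0 °C.

12.0 °C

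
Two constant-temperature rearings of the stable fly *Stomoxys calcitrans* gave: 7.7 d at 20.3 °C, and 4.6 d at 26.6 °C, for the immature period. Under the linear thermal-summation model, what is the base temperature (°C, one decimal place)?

Under the model K = D·(T − T_b), so D₁·(T₁ − T_b) = D₂·(T₂ − T_b).
7.7·(20.3 − T_b) = 4.6·(26.6 − T_b)
T_b = (7.7·20.3 − 4.6·26.6) / (7.7 − 4.6) = 33.95 / 3.1 = 10.952 °C ≈ 11.0 °C.

11.0 °C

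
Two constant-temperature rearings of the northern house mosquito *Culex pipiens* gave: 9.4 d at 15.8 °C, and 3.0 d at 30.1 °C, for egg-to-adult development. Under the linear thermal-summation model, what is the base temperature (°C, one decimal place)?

9.1 °C

Equal thermal constants: D₁(T₁ − T_b) = D₂(T₂ − T_b).
9.4·(15.8 − T_b) = 3.0·(30.1 − T_b)
T_b = (9.4·15.8 − 3.0·30.1) / (9.4 − 3.0) = 58.22 / 6.4 = 9.097 °C ≈ 9.1 °C.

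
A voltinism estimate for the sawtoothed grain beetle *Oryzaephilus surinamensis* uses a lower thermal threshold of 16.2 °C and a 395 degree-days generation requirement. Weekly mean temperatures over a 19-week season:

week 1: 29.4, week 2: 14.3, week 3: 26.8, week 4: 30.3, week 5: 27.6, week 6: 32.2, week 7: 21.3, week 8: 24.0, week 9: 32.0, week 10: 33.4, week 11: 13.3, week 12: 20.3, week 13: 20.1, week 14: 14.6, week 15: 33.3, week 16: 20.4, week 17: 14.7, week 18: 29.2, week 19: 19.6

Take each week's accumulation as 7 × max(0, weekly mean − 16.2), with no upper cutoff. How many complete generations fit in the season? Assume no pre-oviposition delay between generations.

Weekly DD (7 × max(0, T̄ − 16.2)): 92.4, 0.0, 74.2, 98.7, 79.8, 112.0, 35.7, 54.6, 110.6, 120.4, 0.0, 28.7, 27.3, 0.0, 119.7, 29.4, 0.0, 91.0, 23.8.
Season total = 1098.3 DD.
Complete generations = ⌊1098.3 / 395⌋ = 2.

2 generations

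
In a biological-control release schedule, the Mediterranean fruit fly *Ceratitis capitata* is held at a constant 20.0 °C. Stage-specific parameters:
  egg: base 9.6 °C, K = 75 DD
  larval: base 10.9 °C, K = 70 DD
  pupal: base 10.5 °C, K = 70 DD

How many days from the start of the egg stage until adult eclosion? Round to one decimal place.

egg: 75 / (20.0 − 9.6) = 75 / 10.4 = 7.212 d.
larval: 70 / (20.0 − 10.9) = 70 / 9.1 = 7.692 d.
pupal: 70 / (20.0 − 10.5) = 70 / 9.5 = 7.368 d.
Sum = 22.272 ≈ 22.3 days.

22.3 days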